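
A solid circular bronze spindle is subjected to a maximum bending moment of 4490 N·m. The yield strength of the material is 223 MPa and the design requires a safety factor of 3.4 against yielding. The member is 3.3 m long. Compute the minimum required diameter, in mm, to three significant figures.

σ_allow = 223/3.4 = 65.59 MPa.
For a solid circular section σ = 32M/(πd³), so d³ = 32M/(π σ_allow) = 32×4490000/(π×65.59) = 697300 mm³.
d = 88.68 mm.

d = 88.7 mm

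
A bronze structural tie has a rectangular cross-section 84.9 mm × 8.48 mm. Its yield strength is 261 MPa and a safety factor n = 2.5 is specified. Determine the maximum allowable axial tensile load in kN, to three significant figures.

σ_allow = 261/2.5 = 104.4 MPa.
A = 84.9×8.48 = 720.0 mm².
F_allow = σ_allow × A = 104.4×720.0 = 75160 N.

F_allow = 75.2 kN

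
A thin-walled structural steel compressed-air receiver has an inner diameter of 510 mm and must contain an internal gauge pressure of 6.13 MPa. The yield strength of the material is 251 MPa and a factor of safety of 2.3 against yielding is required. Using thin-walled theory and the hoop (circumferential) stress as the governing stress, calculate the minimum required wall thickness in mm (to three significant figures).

t = 14.3 mm

σ_allow = 251/2.3 = 109.1 MPa.
Hoop stress σ_h = pD/(2t), so t = pD/(2σ_allow) = 6.13×510/(2×109.1) = 14.32 mm.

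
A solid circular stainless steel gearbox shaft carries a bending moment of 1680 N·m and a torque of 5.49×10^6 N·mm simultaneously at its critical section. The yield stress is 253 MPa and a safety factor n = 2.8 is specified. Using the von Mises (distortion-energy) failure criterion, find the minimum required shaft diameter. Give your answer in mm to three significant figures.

d = 82.8 mm

σ_allow = σ_y/n = 253/2.8 = 90.36 MPa.
For a solid shaft σ_b = 32M/(πd³) and τ = 16T/(πd³), so the von Mises stress is σ' = (16/πd³)·√(4M²+3T²).
√(4M²+3T²) = √(4×(1.680×10^6)² + 3×(5.490×10^6)²) = 1.009×10^7 N·mm.
d³ = 16×1.009×10^7/(π×90.36) = 568400 mm³.
d = 82.84 mm.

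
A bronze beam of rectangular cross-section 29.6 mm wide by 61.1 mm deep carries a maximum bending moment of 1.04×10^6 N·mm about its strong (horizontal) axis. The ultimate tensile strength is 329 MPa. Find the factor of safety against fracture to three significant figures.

n = 5.83

Section modulus S = bh²/6 = 29.6×61.1²/6 = 18420 mm³.
σ = M/S = 1040000/18420 = 56.47 MPa.
n = 329/56.47 = 5.826.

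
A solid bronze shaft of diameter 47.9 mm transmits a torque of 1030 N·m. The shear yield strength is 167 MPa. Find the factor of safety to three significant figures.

n = 3.50

τ = 16T/(πd³) = 16×1030000/(π×47.9³) = 47.73 MPa.
n = τ_limit/τ = 167/47.73 = 3.499.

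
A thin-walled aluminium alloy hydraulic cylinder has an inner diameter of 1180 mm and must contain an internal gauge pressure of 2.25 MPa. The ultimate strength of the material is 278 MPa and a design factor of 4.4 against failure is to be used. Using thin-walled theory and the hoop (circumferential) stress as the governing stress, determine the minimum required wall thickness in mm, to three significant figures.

σ_allow = 278/4.4 = 63.18 MPa.
Hoop stress σ_h = pD/(2t), so t = pD/(2σ_allow) = 2.25×1180/(2×63.18) = 21.01 mm.

t = 21.0 mm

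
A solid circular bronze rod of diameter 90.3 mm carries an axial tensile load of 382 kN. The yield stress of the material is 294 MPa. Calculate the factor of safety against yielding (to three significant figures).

n = 4.93

A = πd²/4 = 6404 mm².
σ = F/A = 382000/6404 = 59.65 MPa.
n = 294/59.65 = 4.929.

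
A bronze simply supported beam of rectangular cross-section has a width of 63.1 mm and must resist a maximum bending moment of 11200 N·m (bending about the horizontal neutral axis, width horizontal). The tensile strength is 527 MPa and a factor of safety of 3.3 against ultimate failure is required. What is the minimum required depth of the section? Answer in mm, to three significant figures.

h = 81.7 mm

σ_allow = 527/3.3 = 159.7 MPa.
For a rectangular section σ = 6M/(bh²), so h² = 6M/(b σ_allow) = 6×1.1200×10^7/(63.1×159.7) = 6669 mm².
h = 81.66 mm.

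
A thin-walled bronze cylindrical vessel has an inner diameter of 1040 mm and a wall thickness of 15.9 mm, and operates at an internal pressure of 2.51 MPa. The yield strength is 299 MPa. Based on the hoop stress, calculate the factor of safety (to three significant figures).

σ_h = pD/(2t) = 2.51×1040/(2×15.9) = 82.09 MPa.
n = 299/82.09 = 3.642.

n = 3.64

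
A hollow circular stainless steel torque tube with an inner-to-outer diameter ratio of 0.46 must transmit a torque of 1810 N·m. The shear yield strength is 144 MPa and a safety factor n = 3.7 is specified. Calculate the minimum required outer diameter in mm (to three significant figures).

τ_allow = 144/3.7 = 38.92 MPa.
For a hollow shaft τ = 16T/[πd_o³(1−k⁴)] with k = 0.46, so 1−k⁴ = 0.9552.
d_o³ = 16T/[π τ_allow (1−k⁴)] = 16×1810000/(π×38.92×0.9552) = 248000 mm³.
d_o = 62.82 mm.

d_o = 62.8 mm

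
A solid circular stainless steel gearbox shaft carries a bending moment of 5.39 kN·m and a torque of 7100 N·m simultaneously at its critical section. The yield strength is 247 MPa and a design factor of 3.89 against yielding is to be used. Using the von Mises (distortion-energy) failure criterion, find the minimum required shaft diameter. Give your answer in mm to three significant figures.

d = 109 mm

σ_allow = σ_y/n = 247/3.89 = 63.50 MPa.
For a solid shaft σ_b = 32M/(πd³) and τ = 16T/(πd³), so the von Mises stress is σ' = (16/πd³)·√(4M²+3T²).
√(4M²+3T²) = √(4×(5.390×10^6)² + 3×(7.100×10^6)²) = 1.635×10^7 N·mm.
d³ = 16×1.635×10^7/(π×63.50) = 1.312×10^6 mm³.
d = 109.5 mm.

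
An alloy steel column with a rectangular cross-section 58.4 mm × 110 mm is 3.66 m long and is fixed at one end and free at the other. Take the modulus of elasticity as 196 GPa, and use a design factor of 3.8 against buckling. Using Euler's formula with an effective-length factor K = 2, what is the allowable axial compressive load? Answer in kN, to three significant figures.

P_allow = 17.3 kN

Buckling occurs about the weak axis: I_min = h·b³/12 = 110×58.4³/12 = 1.826×10^6 mm⁴ (b = 58.4 mm is the smaller dimension).
Effective length L_e = KL = 2×3.66 m = 7320 mm.
Euler critical load P_cr = π²EI/L_e² = π²×196000×1.826×10^6/7320² = 65910 N.
P_allow = P_cr/n = 65910/3.8 = 17350 N.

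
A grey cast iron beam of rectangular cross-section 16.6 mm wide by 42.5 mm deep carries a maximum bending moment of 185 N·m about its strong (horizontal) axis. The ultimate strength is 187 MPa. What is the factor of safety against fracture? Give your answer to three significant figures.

Section modulus S = bh²/6 = 16.6×42.5²/6 = 4997 mm³.
σ = M/S = 185000/4997 = 37.02 MPa.
n = 187/37.02 = 5.051.

n = 5.05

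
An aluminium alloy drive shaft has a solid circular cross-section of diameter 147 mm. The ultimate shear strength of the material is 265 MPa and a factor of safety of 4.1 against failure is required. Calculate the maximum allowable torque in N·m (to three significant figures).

τ_allow = 265/4.1 = 64.63 MPa.
For a solid shaft T_allow = τ_allow·πd³/16; πd³/16 = π×147³/16 = 623700 mm³.
T_allow = 64.63×623700 = 4.031×10^7 N·mm = 40310 N·m.

T_allow = 40300 N·m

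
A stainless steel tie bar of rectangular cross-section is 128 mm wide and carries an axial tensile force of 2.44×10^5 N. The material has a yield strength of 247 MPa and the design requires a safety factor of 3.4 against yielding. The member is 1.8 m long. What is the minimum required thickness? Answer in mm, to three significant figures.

σ_allow = 247/3.4 = 72.65 MPa.
Required area A = F/σ_allow = 244000/72.65 = 3359 mm².
t = A/w = 3359/128 = 26.24 mm.

t = 26.2 mm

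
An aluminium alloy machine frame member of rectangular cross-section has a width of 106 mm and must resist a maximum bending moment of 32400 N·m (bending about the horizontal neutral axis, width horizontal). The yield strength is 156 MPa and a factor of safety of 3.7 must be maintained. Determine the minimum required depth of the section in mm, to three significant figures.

h = 209 mm

σ_allow = 156/3.7 = 42.16 MPa.
For a rectangular section σ = 6M/(bh²), so h² = 6M/(b σ_allow) = 6×3.2400×10^7/(106×42.16) = 43500 mm².
h = 208.6 mm.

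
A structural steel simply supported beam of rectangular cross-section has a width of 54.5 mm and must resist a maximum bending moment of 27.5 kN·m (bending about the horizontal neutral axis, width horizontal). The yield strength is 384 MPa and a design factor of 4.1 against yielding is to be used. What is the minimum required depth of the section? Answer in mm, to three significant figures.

σ_allow = 384/4.1 = 93.66 MPa.
For a rectangular section σ = 6M/(bh²), so h² = 6M/(b σ_allow) = 6×2.7500×10^7/(54.5×93.66) = 32330 mm².
h = 179.8 mm.

h = 180 mm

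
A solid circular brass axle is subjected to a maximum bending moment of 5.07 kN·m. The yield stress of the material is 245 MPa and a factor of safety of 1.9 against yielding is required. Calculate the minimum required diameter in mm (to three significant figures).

σ_allow = 245/1.9 = 128.9 MPa.
For a solid circular section σ = 32M/(πd³), so d³ = 32M/(π σ_allow) = 32×5070000/(π×128.9) = 400500 mm³.
d = 73.71 mm.

d = 73.7 mm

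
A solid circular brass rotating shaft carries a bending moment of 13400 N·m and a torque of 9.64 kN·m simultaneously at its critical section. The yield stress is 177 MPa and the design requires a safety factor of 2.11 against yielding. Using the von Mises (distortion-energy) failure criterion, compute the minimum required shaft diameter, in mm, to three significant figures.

σ_allow = σ_y/n = 177/2.11 = 83.89 MPa.
For a solid shaft σ_b = 32M/(πd³) and τ = 16T/(πd³), so the von Mises stress is σ' = (16/πd³)·√(4M²+3T²).
√(4M²+3T²) = √(4×(1.340×10^7)² + 3×(9.640×10^6)²) = 3.158×10^7 N·mm.
d³ = 16×3.158×10^7/(π×83.89) = 1.917×10^6 mm³.
d = 124.2 mm.

d = 124 mm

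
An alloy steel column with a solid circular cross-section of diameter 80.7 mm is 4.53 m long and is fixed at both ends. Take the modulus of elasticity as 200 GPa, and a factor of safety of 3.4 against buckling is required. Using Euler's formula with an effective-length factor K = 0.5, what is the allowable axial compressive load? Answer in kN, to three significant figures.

I = πd⁴/64 = π×80.7⁴/64 = 2.082×10^6 mm⁴.
Effective length L_e = KL = 0.5×4.53 m = 2265 mm.
Euler critical load P_cr = π²EI/L_e² = π²×200000×2.082×10^6/2265² = 801000 N.
P_allow = P_cr/n = 801000/3.4 = 235600 N.

P_allow = 236 kN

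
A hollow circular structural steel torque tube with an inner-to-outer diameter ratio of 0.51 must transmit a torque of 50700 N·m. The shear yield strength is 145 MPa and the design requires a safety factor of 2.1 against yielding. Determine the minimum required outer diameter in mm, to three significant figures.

d_o = 159 mm

τ_allow = 145/2.1 = 69.05 MPa.
For a hollow shaft τ = 16T/[πd_o³(1−k⁴)] with k = 0.51, so 1−k⁴ = 0.9323.
d_o³ = 16T/[π τ_allow (1−k⁴)] = 16×5.0700×10^7/(π×69.05×0.9323) = 4.011×10^6 mm³.
d_o = 158.9 mm.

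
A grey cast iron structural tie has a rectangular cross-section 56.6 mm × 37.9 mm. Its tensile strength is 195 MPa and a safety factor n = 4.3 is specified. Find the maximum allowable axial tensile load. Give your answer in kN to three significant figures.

F_allow = 97.3 kN

σ_allow = 195/4.3 = 45.35 MPa.
A = 56.6×37.9 = 2145 mm².
F_allow = σ_allow × A = 45.35×2145 = 97280 N.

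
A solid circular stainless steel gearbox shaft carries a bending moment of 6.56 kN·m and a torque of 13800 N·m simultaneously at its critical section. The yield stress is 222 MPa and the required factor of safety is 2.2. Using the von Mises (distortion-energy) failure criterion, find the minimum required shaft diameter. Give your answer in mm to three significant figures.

σ_allow = σ_y/n = 222/2.2 = 100.9 MPa.
For a solid shaft σ_b = 32M/(πd³) and τ = 16T/(πd³), so the von Mises stress is σ' = (16/πd³)·√(4M²+3T²).
√(4M²+3T²) = √(4×(6.560×10^6)² + 3×(1.380×10^7)²) = 2.727×10^7 N·mm.
d³ = 16×2.727×10^7/(π×100.9) = 1.376×10^6 mm³.
d = 111.2 mm.

d = 111 mm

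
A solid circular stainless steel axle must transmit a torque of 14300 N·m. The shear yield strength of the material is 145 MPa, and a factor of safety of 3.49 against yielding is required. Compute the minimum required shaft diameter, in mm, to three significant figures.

Allowable shear stress τ_allow = 145/3.49 = 41.55 MPa.
For a solid shaft τ = 16T/(πd³), so d³ = 16T/(π τ_allow) = 16×1.4300×10^7/(π×41.55) = 1.753×10^6 mm³.
d = (1.753×10^6)^(1/3) = 120.6 mm.

d = 121 mm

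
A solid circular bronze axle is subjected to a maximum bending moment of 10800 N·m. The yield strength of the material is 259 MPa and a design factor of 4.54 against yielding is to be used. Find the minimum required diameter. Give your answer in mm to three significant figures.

σ_allow = 259/4.54 = 57.05 MPa.
For a solid circular section σ = 32M/(πd³), so d³ = 32M/(π σ_allow) = 32×1.0800×10^7/(π×57.05) = 1.928×10^6 mm³.
d = 124.5 mm.

d = 124 mm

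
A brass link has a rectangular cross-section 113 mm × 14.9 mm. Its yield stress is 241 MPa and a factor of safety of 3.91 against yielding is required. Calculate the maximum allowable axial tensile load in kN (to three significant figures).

F_allow = 104 kN

σ_allow = 241/3.91 = 61.64 MPa.
A = 113×14.9 = 1684 mm².
F_allow = σ_allow × A = 61.64×1684 = 103800 N.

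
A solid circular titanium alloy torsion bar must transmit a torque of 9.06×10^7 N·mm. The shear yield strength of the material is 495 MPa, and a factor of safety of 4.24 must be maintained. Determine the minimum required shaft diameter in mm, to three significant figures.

d = 158 mm

Allowable shear stress τ_allow = 495/4.24 = 116.7 MPa.
For a solid shaft τ = 16T/(πd³), so d³ = 16T/(π τ_allow) = 16×9.0600×10^7/(π×116.7) = 3.952×10^6 mm³.
d = (3.952×10^6)^(1/3) = 158.1 mm.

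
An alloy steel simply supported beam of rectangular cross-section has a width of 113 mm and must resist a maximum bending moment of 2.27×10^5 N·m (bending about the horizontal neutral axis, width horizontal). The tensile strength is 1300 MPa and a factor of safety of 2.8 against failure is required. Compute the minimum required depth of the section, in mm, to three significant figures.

σ_allow = 1300/2.8 = 464.3 MPa.
For a rectangular section σ = 6M/(bh²), so h² = 6M/(b σ_allow) = 6×2.2700×10^8/(113×464.3) = 25960 mm².
h = 161.1 mm.

h = 161 mm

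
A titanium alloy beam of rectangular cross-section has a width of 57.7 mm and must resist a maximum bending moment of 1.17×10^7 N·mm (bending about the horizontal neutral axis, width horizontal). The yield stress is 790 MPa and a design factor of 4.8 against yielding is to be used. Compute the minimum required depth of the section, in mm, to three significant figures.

σ_allow = 790/4.8 = 164.6 MPa.
For a rectangular section σ = 6M/(bh²), so h² = 6M/(b σ_allow) = 6×1.1700×10^7/(57.7×164.6) = 7392 mm².
h = 85.98 mm.

h = 86.0 mm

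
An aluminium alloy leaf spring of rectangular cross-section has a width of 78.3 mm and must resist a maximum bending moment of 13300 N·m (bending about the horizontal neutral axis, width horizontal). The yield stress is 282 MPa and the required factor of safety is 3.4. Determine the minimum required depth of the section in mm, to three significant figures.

σ_allow = 282/3.4 = 82.94 MPa.
For a rectangular section σ = 6M/(bh²), so h² = 6M/(b σ_allow) = 6×1.3300×10^7/(78.3×82.94) = 12290 mm².
h = 110.8 mm.

h = 111 mm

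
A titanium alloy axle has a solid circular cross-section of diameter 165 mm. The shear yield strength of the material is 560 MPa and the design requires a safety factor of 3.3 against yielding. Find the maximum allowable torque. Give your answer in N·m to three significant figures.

τ_allow = 560/3.3 = 169.7 MPa.
For a solid shaft T_allow = τ_allow·πd³/16; πd³/16 = π×165³/16 = 882000 mm³.
T_allow = 169.7×882000 = 1.497×10^8 N·mm = 149700 N·m.

T_allow = 1.50×10^5 N·m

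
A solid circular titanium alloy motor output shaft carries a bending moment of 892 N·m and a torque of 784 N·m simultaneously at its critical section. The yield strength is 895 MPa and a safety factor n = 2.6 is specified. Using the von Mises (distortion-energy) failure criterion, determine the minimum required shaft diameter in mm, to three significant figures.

σ_allow = σ_y/n = 895/2.6 = 344.2 MPa.
For a solid shaft σ_b = 32M/(πd³) and τ = 16T/(πd³), so the von Mises stress is σ' = (16/πd³)·√(4M²+3T²).
√(4M²+3T²) = √(4×(892000)² + 3×(784000)²) = 2.242×10^6 N·mm.
d³ = 16×2.242×10^6/(π×344.2) = 33170 mm³.
d = 32.13 mm.

d = 32.1 mm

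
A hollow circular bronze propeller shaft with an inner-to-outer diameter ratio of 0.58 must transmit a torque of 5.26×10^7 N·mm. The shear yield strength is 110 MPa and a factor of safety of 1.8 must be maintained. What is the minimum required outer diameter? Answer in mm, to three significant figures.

d_o = 170 mm

τ_allow = 110/1.8 = 61.11 MPa.
For a hollow shaft τ = 16T/[πd_o³(1−k⁴)] with k = 0.58, so 1−k⁴ = 0.8868.
d_o³ = 16T/[π τ_allow (1−k⁴)] = 16×5.2600×10^7/(π×61.11×0.8868) = 4.943×10^6 mm³.
d_o = 170.3 mm.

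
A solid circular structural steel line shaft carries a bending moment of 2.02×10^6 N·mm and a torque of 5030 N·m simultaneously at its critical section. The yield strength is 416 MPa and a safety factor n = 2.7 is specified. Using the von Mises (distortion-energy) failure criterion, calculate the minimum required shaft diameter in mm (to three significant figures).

d = 68.2 mm

σ_allow = σ_y/n = 416/2.7 = 154.1 MPa.
For a solid shaft σ_b = 32M/(πd³) and τ = 16T/(πd³), so the von Mises stress is σ' = (16/πd³)·√(4M²+3T²).
√(4M²+3T²) = √(4×(2.020×10^6)² + 3×(5.030×10^6)²) = 9.603×10^6 N·mm.
d³ = 16×9.603×10^6/(π×154.1) = 317400 mm³.
d = 68.22 mm.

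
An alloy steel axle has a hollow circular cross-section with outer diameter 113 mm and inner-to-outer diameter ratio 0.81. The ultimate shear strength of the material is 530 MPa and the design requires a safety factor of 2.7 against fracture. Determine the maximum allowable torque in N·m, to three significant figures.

τ_allow = 530/2.7 = 196.3 MPa.
For a hollow shaft T_allow = τ_allow·πd_o³(1−k⁴)/16 with 1−k⁴ = 0.5695, so πd_o³(1−k⁴)/16 = 161400 mm³.
T_allow = 196.3×161400 = 3.167×10^7 N·mm = 31670 N·m.

T_allow = 31700 N·m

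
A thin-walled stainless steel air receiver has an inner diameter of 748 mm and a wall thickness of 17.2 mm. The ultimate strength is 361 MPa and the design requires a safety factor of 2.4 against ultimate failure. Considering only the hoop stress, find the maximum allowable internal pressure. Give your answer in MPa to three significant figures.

p_allow = 6.92 MPa

σ_allow = 361/2.4 = 150.4 MPa.
σ_h = pD/(2t) → p_allow = 2σ_allow t/D = 2×150.4×17.2/748 = 6.918 MPa.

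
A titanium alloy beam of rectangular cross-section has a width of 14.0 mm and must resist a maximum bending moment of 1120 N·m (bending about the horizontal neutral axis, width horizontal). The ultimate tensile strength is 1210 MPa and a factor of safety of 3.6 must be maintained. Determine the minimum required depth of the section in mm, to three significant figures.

h = 37.8 mm

σ_allow = 1210/3.6 = 336.1 MPa.
For a rectangular section σ = 6M/(bh²), so h² = 6M/(b σ_allow) = 6×1120000/(14.0×336.1) = 1428 mm².
h = 37.79 mm.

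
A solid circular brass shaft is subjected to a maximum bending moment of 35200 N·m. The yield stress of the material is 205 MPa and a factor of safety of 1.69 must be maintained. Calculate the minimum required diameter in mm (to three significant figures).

σ_allow = 205/1.69 = 121.3 MPa.
For a solid circular section σ = 32M/(πd³), so d³ = 32M/(π σ_allow) = 32×3.5200×10^7/(π×121.3) = 2.956×10^6 mm³.
d = 143.5 mm.

d = 144 mm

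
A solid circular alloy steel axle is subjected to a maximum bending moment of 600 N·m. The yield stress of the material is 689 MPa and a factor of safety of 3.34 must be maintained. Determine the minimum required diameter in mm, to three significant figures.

d = 30.9 mm

σ_allow = 689/3.34 = 206.3 MPa.
For a solid circular section σ = 32M/(πd³), so d³ = 32M/(π σ_allow) = 32×600000/(π×206.3) = 29630 mm³.
d = 30.94 mm.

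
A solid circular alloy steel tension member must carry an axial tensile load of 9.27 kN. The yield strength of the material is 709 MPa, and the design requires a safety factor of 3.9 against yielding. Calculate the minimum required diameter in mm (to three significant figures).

d = 8.06 mm

Allowable stress σ_allow = 709/3.9 = 181.8 MPa.
Required area A = F/σ_allow = 9270.0/181.8 = 50.99 mm².
A = πd²/4 → d = √(4A/π) = 8.058 mm.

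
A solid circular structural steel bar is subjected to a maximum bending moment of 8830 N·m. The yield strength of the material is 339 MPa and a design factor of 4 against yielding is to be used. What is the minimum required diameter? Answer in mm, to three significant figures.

σ_allow = 339/4 = 84.75 MPa.
For a solid circular section σ = 32M/(πd³), so d³ = 32M/(π σ_allow) = 32×8830000/(π×84.75) = 1.061×10^6 mm³.
d = 102.0 mm.

d = 102 mm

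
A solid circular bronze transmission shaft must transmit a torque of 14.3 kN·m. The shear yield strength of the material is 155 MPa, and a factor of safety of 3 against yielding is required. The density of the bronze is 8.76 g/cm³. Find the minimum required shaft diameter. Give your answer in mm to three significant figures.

Allowable shear stress τ_allow = 155/3 = 51.67 MPa.
For a solid shaft τ = 16T/(πd³), so d³ = 16T/(π τ_allow) = 16×1.4300×10^7/(π×51.67) = 1.410×10^6 mm³.
d = (1.410×10^6)^(1/3) = 112.1 mm.

d = 112 mm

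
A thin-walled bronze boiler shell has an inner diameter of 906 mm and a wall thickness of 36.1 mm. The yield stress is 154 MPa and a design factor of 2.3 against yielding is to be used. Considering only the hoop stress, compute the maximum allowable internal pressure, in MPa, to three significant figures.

p_allow = 5.34 MPa

σ_allow = 154/2.3 = 66.96 MPa.
σ_h = pD/(2t) → p_allow = 2σ_allow t/D = 2×66.96×36.1/906 = 5.336 MPa.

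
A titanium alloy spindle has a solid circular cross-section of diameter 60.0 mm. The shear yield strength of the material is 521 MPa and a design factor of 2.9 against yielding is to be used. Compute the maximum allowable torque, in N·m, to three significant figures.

T_allow = 7620 N·m

τ_allow = 521/2.9 = 179.7 MPa.
For a solid shaft T_allow = τ_allow·πd³/16; πd³/16 = π×60.0³/16 = 42410 mm³.
T_allow = 179.7×42410 = 7.619×10^6 N·mm = 7619 N·m.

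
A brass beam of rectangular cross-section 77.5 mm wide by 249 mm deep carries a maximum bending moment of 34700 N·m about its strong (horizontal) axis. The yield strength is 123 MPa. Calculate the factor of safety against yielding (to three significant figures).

Section modulus S = bh²/6 = 77.5×249²/6 = 800800 mm³.
σ = M/S = 3.4700×10^7/800800 = 43.33 MPa.
n = 123/43.33 = 2.839.

n = 2.84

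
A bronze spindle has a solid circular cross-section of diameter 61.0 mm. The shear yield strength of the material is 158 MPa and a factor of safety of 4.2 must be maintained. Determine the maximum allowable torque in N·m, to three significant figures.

τ_allow = 158/4.2 = 37.62 MPa.
For a solid shaft T_allow = τ_allow·πd³/16; πd³/16 = π×61.0³/16 = 44570 mm³.
T_allow = 37.62×44570 = 1.677×10^6 N·mm = 1677 N·m.

T_allow = 1680 N·m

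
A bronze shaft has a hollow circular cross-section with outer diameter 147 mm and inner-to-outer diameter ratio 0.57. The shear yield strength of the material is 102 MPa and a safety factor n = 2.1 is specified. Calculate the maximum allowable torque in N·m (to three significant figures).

τ_allow = 102/2.1 = 48.57 MPa.
For a hollow shaft T_allow = τ_allow·πd_o³(1−k⁴)/16 with 1−k⁴ = 0.8944, so πd_o³(1−k⁴)/16 = 557900 mm³.
T_allow = 48.57×557900 = 2.710×10^7 N·mm = 27100 N·m.

T_allow = 27100 N·m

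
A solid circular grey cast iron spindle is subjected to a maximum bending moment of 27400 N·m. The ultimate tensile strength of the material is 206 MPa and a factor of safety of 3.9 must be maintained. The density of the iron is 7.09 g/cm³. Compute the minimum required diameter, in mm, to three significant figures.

d = 174 mm

σ_allow = 206/3.9 = 52.82 MPa.
For a solid circular section σ = 32M/(πd³), so d³ = 32M/(π σ_allow) = 32×2.7400×10^7/(π×52.82) = 5.284×10^6 mm³.
d = 174.2 mm.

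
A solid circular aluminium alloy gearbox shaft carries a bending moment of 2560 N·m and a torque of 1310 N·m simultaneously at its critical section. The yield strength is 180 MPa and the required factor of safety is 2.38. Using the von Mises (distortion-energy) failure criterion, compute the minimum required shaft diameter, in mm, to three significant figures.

σ_allow = σ_y/n = 180/2.38 = 75.63 MPa.
For a solid shaft σ_b = 32M/(πd³) and τ = 16T/(πd³), so the von Mises stress is σ' = (16/πd³)·√(4M²+3T²).
√(4M²+3T²) = √(4×(2.560×10^6)² + 3×(1.310×10^6)²) = 5.600×10^6 N·mm.
d³ = 16×5.600×10^6/(π×75.63) = 377100 mm³.
d = 72.25 mm.

d = 72.2 mm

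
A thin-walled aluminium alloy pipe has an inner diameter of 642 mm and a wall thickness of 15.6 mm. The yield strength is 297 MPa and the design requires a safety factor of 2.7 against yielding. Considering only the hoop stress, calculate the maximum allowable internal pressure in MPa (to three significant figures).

σ_allow = 297/2.7 = 110.0 MPa.
σ_h = pD/(2t) → p_allow = 2σ_allow t/D = 2×110.0×15.6/642 = 5.346 MPa.

p_allow = 5.35 MPa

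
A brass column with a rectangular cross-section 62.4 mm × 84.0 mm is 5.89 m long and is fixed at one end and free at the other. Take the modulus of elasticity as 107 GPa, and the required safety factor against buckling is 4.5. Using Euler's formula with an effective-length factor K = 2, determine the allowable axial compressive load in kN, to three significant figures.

Buckling occurs about the weak axis: I_min = h·b³/12 = 84.0×62.4³/12 = 1.701×10^6 mm⁴ (b = 62.4 mm is the smaller dimension).
Effective length L_e = KL = 2×5.89 m = 11780 mm.
Euler critical load P_cr = π²EI/L_e² = π²×107000×1.701×10^6/11780² = 12940 N.
P_allow = P_cr/n = 12940/4.5 = 2876 N.

P_allow = 2.88 kN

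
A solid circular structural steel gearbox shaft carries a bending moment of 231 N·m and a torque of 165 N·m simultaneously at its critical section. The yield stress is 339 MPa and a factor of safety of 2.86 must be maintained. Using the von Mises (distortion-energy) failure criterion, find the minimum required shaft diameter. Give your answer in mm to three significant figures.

d = 28.6 mm

σ_allow = σ_y/n = 339/2.86 = 118.5 MPa.
For a solid shaft σ_b = 32M/(πd³) and τ = 16T/(πd³), so the von Mises stress is σ' = (16/πd³)·√(4M²+3T²).
√(4M²+3T²) = √(4×(231000)² + 3×(165000)²) = 543200 N·mm.
d³ = 16×543200/(π×118.5) = 23340 mm³.
d = 28.58 mm.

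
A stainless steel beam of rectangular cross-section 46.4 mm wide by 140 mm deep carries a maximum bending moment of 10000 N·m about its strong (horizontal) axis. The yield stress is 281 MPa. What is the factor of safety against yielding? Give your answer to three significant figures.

n = 4.26

Section modulus S = bh²/6 = 46.4×140²/6 = 151600 mm³.
σ = M/S = 1.0000×10^7/151600 = 65.97 MPa.
n = 281/65.97 = 4.259.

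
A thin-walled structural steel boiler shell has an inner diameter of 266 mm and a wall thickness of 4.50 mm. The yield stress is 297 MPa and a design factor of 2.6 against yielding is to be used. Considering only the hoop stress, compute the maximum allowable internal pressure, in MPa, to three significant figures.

p_allow = 3.86 MPa

σ_allow = 297/2.6 = 114.2 MPa.
σ_h = pD/(2t) → p_allow = 2σ_allow t/D = 2×114.2×4.50/266 = 3.865 MPa.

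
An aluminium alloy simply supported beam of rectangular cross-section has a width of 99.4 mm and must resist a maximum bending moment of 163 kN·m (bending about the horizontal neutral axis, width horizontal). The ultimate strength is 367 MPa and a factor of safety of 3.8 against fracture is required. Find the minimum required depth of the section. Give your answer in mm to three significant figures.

h = 319 mm

σ_allow = 367/3.8 = 96.58 MPa.
For a rectangular section σ = 6M/(bh²), so h² = 6M/(b σ_allow) = 6×1.6300×10^8/(99.4×96.58) = 101900 mm².
h = 319.2 mm.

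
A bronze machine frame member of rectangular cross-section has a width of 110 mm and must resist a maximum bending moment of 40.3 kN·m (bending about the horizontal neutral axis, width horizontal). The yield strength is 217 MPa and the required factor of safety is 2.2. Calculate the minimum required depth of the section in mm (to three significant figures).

σ_allow = 217/2.2 = 98.64 MPa.
For a rectangular section σ = 6M/(bh²), so h² = 6M/(b σ_allow) = 6×4.0300×10^7/(110×98.64) = 22290 mm².
h = 149.3 mm.

h = 149 mm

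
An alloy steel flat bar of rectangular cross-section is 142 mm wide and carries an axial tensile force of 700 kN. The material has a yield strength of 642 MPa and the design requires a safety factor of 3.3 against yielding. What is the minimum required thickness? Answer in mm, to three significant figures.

σ_allow = 642/3.3 = 194.5 MPa.
Required area A = F/σ_allow = 700000/194.5 = 3598 mm².
t = A/w = 3598/142 = 25.34 mm.

t = 25.3 mm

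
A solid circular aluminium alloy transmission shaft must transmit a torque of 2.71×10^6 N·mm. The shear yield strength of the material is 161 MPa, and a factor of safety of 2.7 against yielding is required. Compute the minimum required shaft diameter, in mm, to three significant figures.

Allowable shear stress τ_allow = 161/2.7 = 59.63 MPa.
For a solid shaft τ = 16T/(πd³), so d³ = 16T/(π τ_allow) = 16×2710000/(π×59.63) = 231500 mm³.
d = (231500)^(1/3) = 61.40 mm.

d = 61.4 mm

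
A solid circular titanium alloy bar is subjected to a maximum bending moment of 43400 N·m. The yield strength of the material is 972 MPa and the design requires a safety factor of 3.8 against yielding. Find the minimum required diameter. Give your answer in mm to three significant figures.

σ_allow = 972/3.8 = 255.8 MPa.
For a solid circular section σ = 32M/(πd³), so d³ = 32M/(π σ_allow) = 32×4.3400×10^7/(π×255.8) = 1.728×10^6 mm³.
d = 120.0 mm.

d = 120 mm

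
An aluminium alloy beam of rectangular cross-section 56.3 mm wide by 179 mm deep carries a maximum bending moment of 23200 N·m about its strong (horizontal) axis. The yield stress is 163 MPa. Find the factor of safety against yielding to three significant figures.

n = 2.11

Section modulus S = bh²/6 = 56.3×179²/6 = 300700 mm³.
σ = M/S = 2.3200×10^7/300700 = 77.17 MPa.
n = 163/77.17 = 2.112.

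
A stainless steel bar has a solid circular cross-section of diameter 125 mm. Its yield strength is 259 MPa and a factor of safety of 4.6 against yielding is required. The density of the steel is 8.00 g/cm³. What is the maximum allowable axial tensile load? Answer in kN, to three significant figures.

σ_allow = 259/4.6 = 56.30 MPa.
A = πd²/4 = π×125²/4 = 12270 mm².
F_allow = σ_allow × A = 56.30×12270 = 691000 N.

F_allow = 691 kN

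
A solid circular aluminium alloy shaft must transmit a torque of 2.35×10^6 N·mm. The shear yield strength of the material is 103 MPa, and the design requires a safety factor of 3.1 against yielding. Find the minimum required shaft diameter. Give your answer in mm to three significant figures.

Allowable shear stress τ_allow = 103/3.1 = 33.23 MPa.
For a solid shaft τ = 16T/(πd³), so d³ = 16T/(π τ_allow) = 16×2350000/(π×33.23) = 360200 mm³.
d = (360200)^(1/3) = 71.15 mm.

d = 71.2 mm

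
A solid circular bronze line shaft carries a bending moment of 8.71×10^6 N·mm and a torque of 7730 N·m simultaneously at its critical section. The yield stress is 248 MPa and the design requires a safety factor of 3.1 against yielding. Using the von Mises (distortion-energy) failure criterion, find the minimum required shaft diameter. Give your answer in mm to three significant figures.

σ_allow = σ_y/n = 248/3.1 = 80.00 MPa.
For a solid shaft σ_b = 32M/(πd³) and τ = 16T/(πd³), so the von Mises stress is σ' = (16/πd³)·√(4M²+3T²).
√(4M²+3T²) = √(4×(8.710×10^6)² + 3×(7.730×10^6)²) = 2.197×10^7 N·mm.
d³ = 16×2.197×10^7/(π×80.00) = 1.399×10^6 mm³.
d = 111.8 mm.

d = 112 mm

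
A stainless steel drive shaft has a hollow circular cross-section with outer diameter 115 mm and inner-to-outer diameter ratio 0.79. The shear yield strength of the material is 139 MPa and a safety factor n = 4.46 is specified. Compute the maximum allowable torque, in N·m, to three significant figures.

τ_allow = 139/4.46 = 31.17 MPa.
For a hollow shaft T_allow = τ_allow·πd_o³(1−k⁴)/16 with 1−k⁴ = 0.6105, so πd_o³(1−k⁴)/16 = 182300 mm³.
T_allow = 31.17×182300 = 5.682×10^6 N·mm = 5682 N·m.

T_allow = 5680 N·m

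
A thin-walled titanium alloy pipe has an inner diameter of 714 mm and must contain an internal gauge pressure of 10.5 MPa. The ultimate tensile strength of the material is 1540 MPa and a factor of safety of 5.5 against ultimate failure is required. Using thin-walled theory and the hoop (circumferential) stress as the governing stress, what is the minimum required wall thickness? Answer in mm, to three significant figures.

σ_allow = 1540/5.5 = 280.0 MPa.
Hoop stress σ_h = pD/(2t), so t = pD/(2σ_allow) = 10.5×714/(2×280.0) = 13.39 mm.

t = 13.4 mm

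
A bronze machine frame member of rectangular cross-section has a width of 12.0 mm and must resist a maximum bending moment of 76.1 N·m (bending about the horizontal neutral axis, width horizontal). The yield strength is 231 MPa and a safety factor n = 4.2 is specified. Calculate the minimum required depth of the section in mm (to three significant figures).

h = 26.3 mm

σ_allow = 231/4.2 = 55.00 MPa.
For a rectangular section σ = 6M/(bh²), so h² = 6M/(b σ_allow) = 6×76100/(12.0×55.00) = 691.8 mm².
h = 26.30 mm.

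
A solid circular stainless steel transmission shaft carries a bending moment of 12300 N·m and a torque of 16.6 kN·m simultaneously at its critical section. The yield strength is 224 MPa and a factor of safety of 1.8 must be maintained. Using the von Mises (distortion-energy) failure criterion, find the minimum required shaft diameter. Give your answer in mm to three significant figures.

σ_allow = σ_y/n = 224/1.8 = 124.4 MPa.
For a solid shaft σ_b = 32M/(πd³) and τ = 16T/(πd³), so the von Mises stress is σ' = (16/πd³)·√(4M²+3T²).
√(4M²+3T²) = √(4×(1.230×10^7)² + 3×(1.660×10^7)²) = 3.784×10^7 N·mm.
d³ = 16×3.784×10^7/(π×124.4) = 1.549×10^6 mm³.
d = 115.7 mm.

d = 116 mm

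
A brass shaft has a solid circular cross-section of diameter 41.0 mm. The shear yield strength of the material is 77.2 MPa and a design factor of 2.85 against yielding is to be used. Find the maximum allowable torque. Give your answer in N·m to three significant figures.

τ_allow = 77.2/2.85 = 27.09 MPa.
For a solid shaft T_allow = τ_allow·πd³/16; πd³/16 = π×41.0³/16 = 13530 mm³.
T_allow = 27.09×13530 = 366600 N·mm = 366.6 N·m.

T_allow = 367 N·m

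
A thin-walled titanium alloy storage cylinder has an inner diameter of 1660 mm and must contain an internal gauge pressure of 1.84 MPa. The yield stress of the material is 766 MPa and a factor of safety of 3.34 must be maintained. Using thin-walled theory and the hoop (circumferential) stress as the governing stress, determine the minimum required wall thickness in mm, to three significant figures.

t = 6.66 mm

σ_allow = 766/3.34 = 229.3 MPa.
Hoop stress σ_h = pD/(2t), so t = pD/(2σ_allow) = 1.84×1660/(2×229.3) = 6.659 mm.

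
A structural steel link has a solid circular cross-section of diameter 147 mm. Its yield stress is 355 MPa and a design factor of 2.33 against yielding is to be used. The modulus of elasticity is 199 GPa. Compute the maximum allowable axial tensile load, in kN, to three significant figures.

σ_allow = 355/2.33 = 152.4 MPa.
A = πd²/4 = π×147²/4 = 16970 mm².
F_allow = σ_allow × A = 152.4×16970 = 2.586×10^6 N.

F_allow = 2590 kN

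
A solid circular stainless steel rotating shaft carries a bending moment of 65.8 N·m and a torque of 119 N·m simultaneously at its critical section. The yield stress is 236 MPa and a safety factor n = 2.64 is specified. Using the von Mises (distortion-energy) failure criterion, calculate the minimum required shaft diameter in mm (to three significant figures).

σ_allow = σ_y/n = 236/2.64 = 89.39 MPa.
For a solid shaft σ_b = 32M/(πd³) and τ = 16T/(πd³), so the von Mises stress is σ' = (16/πd³)·√(4M²+3T²).
√(4M²+3T²) = √(4×(65800)² + 3×(119000)²) = 244500 N·mm.
d³ = 16×244500/(π×89.39) = 13930 mm³.
d = 24.06 mm.

d = 24.1 mm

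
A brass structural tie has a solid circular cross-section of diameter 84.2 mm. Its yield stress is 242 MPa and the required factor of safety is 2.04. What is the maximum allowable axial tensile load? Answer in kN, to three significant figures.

F_allow = 661 kN

σ_allow = 242/2.04 = 118.6 MPa.
A = πd²/4 = π×84.2²/4 = 5568 mm².
F_allow = σ_allow × A = 118.6×5568 = 660500 N.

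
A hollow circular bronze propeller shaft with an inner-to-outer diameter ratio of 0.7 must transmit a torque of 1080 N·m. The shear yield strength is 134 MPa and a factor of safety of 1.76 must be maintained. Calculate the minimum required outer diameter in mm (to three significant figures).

d_o = 45.6 mm

τ_allow = 134/1.76 = 76.14 MPa.
For a hollow shaft τ = 16T/[πd_o³(1−k⁴)] with k = 0.7, so 1−k⁴ = 0.7599.
d_o³ = 16T/[π τ_allow (1−k⁴)] = 16×1080000/(π×76.14×0.7599) = 95070 mm³.
d_o = 45.64 mm.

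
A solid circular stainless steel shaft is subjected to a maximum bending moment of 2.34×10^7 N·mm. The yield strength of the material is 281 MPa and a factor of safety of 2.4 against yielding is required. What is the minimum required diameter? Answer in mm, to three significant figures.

d = 127 mm

σ_allow = 281/2.4 = 117.1 MPa.
For a solid circular section σ = 32M/(πd³), so d³ = 32M/(π σ_allow) = 32×2.3400×10^7/(π×117.1) = 2.036×10^6 mm³.
d = 126.7 mm.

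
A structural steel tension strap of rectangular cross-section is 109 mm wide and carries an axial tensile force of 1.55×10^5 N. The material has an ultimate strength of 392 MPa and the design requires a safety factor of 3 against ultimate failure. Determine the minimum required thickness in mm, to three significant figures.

σ_allow = 392/3 = 130.7 MPa.
Required area A = F/σ_allow = 155000/130.7 = 1186 mm².
t = A/w = 1186/109 = 10.88 mm.

t = 10.9 mm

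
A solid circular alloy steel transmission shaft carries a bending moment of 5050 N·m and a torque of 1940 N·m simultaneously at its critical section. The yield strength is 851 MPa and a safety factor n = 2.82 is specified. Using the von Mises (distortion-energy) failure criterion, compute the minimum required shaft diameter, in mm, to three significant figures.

σ_allow = σ_y/n = 851/2.82 = 301.8 MPa.
For a solid shaft σ_b = 32M/(πd³) and τ = 16T/(πd³), so the von Mises stress is σ' = (16/πd³)·√(4M²+3T²).
√(4M²+3T²) = √(4×(5.050×10^6)² + 3×(1.940×10^6)²) = 1.064×10^7 N·mm.
d³ = 16×1.064×10^7/(π×301.8) = 179600 mm³.
d = 56.42 mm.

d = 56.4 mm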